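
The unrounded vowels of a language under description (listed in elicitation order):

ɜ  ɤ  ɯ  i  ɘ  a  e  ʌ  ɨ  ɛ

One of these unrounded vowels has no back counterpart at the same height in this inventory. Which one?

High: /i/ ~ /ɨ/ ~ /ɯ/
High-mid: /e/ ~ /ɘ/ ~ /ɤ/
Low-mid: /ɛ/ ~ /ɜ/ ~ /ʌ/
Low: only /a/ (front); no back partner.
So /a/ is the unpaired segment.

/a/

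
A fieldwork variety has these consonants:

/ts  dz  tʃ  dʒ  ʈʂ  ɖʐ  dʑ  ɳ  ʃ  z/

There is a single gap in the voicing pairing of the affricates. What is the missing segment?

Voiceless: /ts/ (alveolar), /tʃ/ (postalveolar), /ʈʂ/ (retroflex).
Voiced: /dz/ (alveolar), /dʒ/ (postalveolar), /ɖʐ/ (retroflex), /dʑ/ (alveolo-palatal).
The alveolo-palatal row has no voiceless member, so the gap is the voiceless alveolo-palatal affricate /tɕ/.

/tɕ/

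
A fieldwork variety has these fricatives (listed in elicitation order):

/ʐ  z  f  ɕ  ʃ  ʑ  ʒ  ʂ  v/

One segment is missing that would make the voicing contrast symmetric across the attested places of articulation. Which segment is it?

/s/

Voiceless: /f/ (labiodental), /ʃ/ (postalveolar), /ʂ/ (retroflex), /ɕ/ (alveolo-palatal).
Voiced: /v/ (labiodental), /z/ (alveolar), /ʒ/ (postalveolar), /ʐ/ (retroflex), /ʑ/ (alveolo-palatal).
The alveolar row has no voiceless member, so the gap is the voiceless alveolar fricative /s/.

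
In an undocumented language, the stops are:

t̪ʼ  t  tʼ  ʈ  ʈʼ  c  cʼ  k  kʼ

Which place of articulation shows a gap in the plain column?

dental

Plain: /t/ (alveolar), /ʈ/ (retroflex), /c/ (palatal), /k/ (velar).
Ejective: /t̪ʼ/ (dental), /tʼ/ (alveolar), /ʈʼ/ (retroflex), /cʼ/ (palatal), /kʼ/ (velar).
Every place of articulation has a plain member except dental, where /t̪/ would be expected.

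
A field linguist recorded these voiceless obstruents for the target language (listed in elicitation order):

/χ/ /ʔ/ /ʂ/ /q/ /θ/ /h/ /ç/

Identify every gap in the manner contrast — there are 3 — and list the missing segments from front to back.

/t̪/, /ʈ/, /c/

Stop: /q/ (uvular), /ʔ/ (glottal).
Fricative: /θ/ (dental), /ʂ/ (retroflex), /ç/ (palatal), /χ/ (uvular), /h/ (glottal).
Gaps, from front to back: dental lacks stop (/t̪/); retroflex lacks stop (/ʈ/); palatal lacks stop (/c/).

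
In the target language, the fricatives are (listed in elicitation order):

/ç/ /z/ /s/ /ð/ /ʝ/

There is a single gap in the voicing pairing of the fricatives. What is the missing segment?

/θ/

dental: voiceless —, voiced /ð/.
alveolar: voiceless /s/, voiced /z/.
palatal: voiceless /ç/, voiced /ʝ/.
The dental row has no voiceless member, so the gap is the voiceless dental fricative /θ/.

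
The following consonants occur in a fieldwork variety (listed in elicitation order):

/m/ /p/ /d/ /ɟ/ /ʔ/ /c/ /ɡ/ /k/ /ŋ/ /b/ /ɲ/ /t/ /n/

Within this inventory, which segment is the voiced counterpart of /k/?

/k/ is a voiceless velar stop.
The voiced counterpart is a voiced velar stop — in this inventory, /ɡ/.

/ɡ/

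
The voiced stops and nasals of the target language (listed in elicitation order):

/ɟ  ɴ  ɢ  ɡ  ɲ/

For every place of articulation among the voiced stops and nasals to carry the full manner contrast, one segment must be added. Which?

/ŋ/

palatal: oral stop /ɟ/, nasal /ɲ/.
velar: oral stop /ɡ/, nasal —.
uvular: oral stop /ɢ/, nasal /ɴ/.
The velar row has no nasal member, so the gap is the velar nasal /ŋ/.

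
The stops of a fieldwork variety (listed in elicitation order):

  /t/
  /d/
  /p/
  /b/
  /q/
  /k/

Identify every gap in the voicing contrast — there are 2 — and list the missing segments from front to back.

place of articulation  voiceless  voiced  
bilabial          p         b       
alveolar          t         d       
velar             k         —       
uvular            q         —       
Gaps, from front to back: velar lacks voiced (/ɡ/); uvular lacks voiced (/ɢ/).

/ɡ/, /ɢ/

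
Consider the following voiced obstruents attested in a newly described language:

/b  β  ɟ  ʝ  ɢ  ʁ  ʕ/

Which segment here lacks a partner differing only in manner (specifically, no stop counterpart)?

Bilabial: /b/ ~ /β/
Palatal: /ɟ/ ~ /ʝ/
Uvular: /ɢ/ ~ /ʁ/
Pharyngeal: only /ʕ/ (fricative); no stop partner.
So /ʕ/ is the unpaired segment.

/ʕ/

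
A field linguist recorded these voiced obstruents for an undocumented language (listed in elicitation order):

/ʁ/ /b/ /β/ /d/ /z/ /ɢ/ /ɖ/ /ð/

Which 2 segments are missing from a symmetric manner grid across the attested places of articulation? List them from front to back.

Stop: /b/ (bilabial), /d/ (alveolar), /ɖ/ (retroflex), /ɢ/ (uvular).
Fricative: /β/ (bilabial), /ð/ (dental), /z/ (alveolar), /ʁ/ (uvular).
Gaps, from front to back: dental lacks stop (/d̪/); retroflex lacks fricative (/ʐ/).

/d̪/, /ʐ/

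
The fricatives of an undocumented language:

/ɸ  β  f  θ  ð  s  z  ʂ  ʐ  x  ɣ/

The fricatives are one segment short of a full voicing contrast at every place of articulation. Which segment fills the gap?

/v/

bilabial: voiceless /ɸ/, voiced /β/.
labiodental: voiceless /f/, voiced —.
dental: voiceless /θ/, voiced /ð/.
alveolar: voiceless /s/, voiced /z/.
retroflex: voiceless /ʂ/, voiced /ʐ/.
velar: voiceless /x/, voiced /ɣ/.
The labiodental row has no voiced member, so the gap is the voiced labiodental fricative /v/.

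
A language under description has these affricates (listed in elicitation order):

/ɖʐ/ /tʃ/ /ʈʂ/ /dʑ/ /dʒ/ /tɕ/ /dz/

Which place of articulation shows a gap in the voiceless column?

Voiceless: /tʃ/ (postalveolar), /ʈʂ/ (retroflex), /tɕ/ (alveolo-palatal).
Voiced: /dz/ (alveolar), /dʒ/ (postalveolar), /ɖʐ/ (retroflex), /dʑ/ (alveolo-palatal).
Every place of articulation has a voiceless member except alveolar, where /ts/ would be expected.

alveolar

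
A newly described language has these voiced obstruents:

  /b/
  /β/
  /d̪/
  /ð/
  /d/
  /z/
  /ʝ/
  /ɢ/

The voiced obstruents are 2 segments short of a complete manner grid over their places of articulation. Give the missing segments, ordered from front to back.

/ɟ/, /ʁ/

bilabial: stop /b/, fricative /β/.
dental: stop /d̪/, fricative /ð/.
alveolar: stop /d/, fricative /z/.
palatal: stop —, fricative /ʝ/.
uvular: stop /ɢ/, fricative —.
Gaps, from front to back: palatal lacks stop (/ɟ/); uvular lacks fricative (/ʁ/).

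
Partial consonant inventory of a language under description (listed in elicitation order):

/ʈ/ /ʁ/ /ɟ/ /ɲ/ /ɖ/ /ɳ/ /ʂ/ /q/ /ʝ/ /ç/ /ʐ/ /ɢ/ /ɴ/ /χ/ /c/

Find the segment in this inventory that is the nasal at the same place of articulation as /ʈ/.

/ʈ/ is a voiceless retroflex stop.
The nasal at the same place is a retroflex nasal — in this inventory, /ɳ/.

/ɳ/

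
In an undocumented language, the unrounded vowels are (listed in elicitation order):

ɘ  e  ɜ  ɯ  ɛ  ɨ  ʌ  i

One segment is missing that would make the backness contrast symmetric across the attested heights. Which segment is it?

/ɤ/

Front: /i/ (high), /e/ (high-mid), /ɛ/ (low-mid).
Central: /ɨ/ (high), /ɘ/ (high-mid), /ɜ/ (low-mid).
Back: /ɯ/ (high), /ʌ/ (low-mid).
The high-mid row has no back member, so the gap is the high-mid back unrounded vowel /ɤ/.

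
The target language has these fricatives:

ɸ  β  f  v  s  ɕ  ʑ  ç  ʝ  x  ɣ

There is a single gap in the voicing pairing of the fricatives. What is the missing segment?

Voiceless: /ɸ/ (bilabial), /f/ (labiodental), /s/ (alveolar), /ɕ/ (alveolo-palatal), /ç/ (palatal), /x/ (velar).
Voiced: /β/ (bilabial), /v/ (labiodental), /ʑ/ (alveolo-palatal), /ʝ/ (palatal), /ɣ/ (velar).
The alveolar row has no voiced member, so the gap is the voiced alveolar fricative /z/.

/z/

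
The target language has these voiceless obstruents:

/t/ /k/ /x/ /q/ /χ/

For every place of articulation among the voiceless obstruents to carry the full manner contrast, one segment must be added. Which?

Stop: /t/ (alveolar), /k/ (velar), /q/ (uvular).
Fricative: /x/ (velar), /χ/ (uvular).
The alveolar row has no fricative member, so the gap is the alveolar fricative /s/.

/s/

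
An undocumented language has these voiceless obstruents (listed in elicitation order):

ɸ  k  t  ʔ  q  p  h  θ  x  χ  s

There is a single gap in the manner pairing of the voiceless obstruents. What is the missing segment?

/t̪/

place of articulation  stop      fricative
bilabial          p         ɸ       
dental            —         θ       
alveolar          t         s       
velar             k         x       
uvular            q         χ       
glottal           ʔ         h       
The dental row has no stop member, so the gap is the dental stop /t̪/.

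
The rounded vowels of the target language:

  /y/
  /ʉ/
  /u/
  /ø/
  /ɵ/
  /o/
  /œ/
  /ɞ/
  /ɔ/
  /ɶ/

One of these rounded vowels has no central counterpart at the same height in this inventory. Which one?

High: /y/ ~ /ʉ/ ~ /u/
High-mid: /ø/ ~ /ɵ/ ~ /o/
Low-mid: /œ/ ~ /ɞ/ ~ /ɔ/
Low: only /ɶ/ (front); no central partner.
So /ɶ/ is the unpaired segment.

/ɶ/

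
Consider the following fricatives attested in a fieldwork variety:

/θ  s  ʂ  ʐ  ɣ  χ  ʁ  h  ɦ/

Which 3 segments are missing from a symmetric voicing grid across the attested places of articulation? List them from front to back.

dental: voiceless /θ/, voiced —.
alveolar: voiceless /s/, voiced —.
retroflex: voiceless /ʂ/, voiced /ʐ/.
velar: voiceless —, voiced /ɣ/.
uvular: voiceless /χ/, voiced /ʁ/.
glottal: voiceless /h/, voiced /ɦ/.
Gaps, from front to back: dental lacks voiced (/ð/); alveolar lacks voiced (/z/); velar lacks voiceless (/x/).

/ð/, /z/, /x/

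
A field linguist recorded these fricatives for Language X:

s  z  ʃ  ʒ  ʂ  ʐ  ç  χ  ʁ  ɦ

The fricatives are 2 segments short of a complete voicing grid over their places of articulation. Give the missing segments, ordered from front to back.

alveolar: voiceless /s/, voiced /z/.
postalveolar: voiceless /ʃ/, voiced /ʒ/.
retroflex: voiceless /ʂ/, voiced /ʐ/.
palatal: voiceless /ç/, voiced —.
uvular: voiceless /χ/, voiced /ʁ/.
glottal: voiceless —, voiced /ɦ/.
Gaps, from front to back: palatal lacks voiced (/ʝ/); glottal lacks voiceless (/h/).

/ʝ/, /h/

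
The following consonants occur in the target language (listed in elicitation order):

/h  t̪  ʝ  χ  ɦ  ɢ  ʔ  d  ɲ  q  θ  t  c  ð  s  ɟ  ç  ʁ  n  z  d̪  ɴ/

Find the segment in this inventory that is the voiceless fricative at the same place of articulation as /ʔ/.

/ʔ/ is a voiceless glottal stop.
The voiceless fricative at the same place is a voiceless glottal fricative — in this inventory, /h/.

/h/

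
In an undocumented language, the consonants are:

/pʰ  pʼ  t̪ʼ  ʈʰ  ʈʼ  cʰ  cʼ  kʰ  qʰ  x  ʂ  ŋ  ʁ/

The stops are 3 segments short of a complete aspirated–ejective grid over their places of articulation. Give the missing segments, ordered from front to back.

/t̪ʰ/, /kʼ/, /qʼ/

bilabial: aspirated /pʰ/, ejective /pʼ/.
dental: aspirated —, ejective /t̪ʼ/.
retroflex: aspirated /ʈʰ/, ejective /ʈʼ/.
palatal: aspirated /cʰ/, ejective /cʼ/.
velar: aspirated /kʰ/, ejective —.
uvular: aspirated /qʰ/, ejective —.
Gaps, from front to back: dental lacks aspirated (/t̪ʰ/); velar lacks ejective (/kʼ/); uvular lacks ejective (/qʼ/).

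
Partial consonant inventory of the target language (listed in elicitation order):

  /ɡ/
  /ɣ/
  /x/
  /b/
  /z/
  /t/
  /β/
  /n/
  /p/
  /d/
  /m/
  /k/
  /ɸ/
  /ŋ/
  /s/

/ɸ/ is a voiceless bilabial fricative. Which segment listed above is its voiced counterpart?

The voiced counterpart is a voiced bilabial fricative — in this inventory, /β/.

/β/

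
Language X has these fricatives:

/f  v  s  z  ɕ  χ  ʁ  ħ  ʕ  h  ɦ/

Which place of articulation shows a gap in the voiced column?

alveolo-palatal

Voiceless: /f/ (labiodental), /s/ (alveolar), /ɕ/ (alveolo-palatal), /χ/ (uvular), /ħ/ (pharyngeal), /h/ (glottal).
Voiced: /v/ (labiodental), /z/ (alveolar), /ʁ/ (uvular), /ʕ/ (pharyngeal), /ɦ/ (glottal).
Every place of articulation has a voiced member except alveolo-palatal, where /ʑ/ would be expected.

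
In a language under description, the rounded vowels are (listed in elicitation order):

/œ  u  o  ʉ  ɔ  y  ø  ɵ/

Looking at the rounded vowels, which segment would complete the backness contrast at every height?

/ɞ/

high: front /y/, central /ʉ/, back /u/.
high-mid: front /ø/, central /ɵ/, back /o/.
low-mid: front /œ/, central —, back /ɔ/.
The low-mid row has no central member, so the gap is the low-mid central rounded vowel /ɞ/.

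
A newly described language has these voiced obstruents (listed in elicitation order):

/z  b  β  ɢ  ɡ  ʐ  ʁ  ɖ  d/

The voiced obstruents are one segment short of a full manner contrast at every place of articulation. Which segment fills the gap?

/ɣ/

Stop: /b/ (bilabial), /d/ (alveolar), /ɖ/ (retroflex), /ɡ/ (velar), /ɢ/ (uvular).
Fricative: /β/ (bilabial), /z/ (alveolar), /ʐ/ (retroflex), /ʁ/ (uvular).
The velar row has no fricative member, so the gap is the velar fricative /ɣ/.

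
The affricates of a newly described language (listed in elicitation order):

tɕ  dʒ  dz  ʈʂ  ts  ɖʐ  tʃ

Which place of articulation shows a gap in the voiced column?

alveolar: voiceless /ts/, voiced /dz/.
postalveolar: voiceless /tʃ/, voiced /dʒ/.
retroflex: voiceless /ʈʂ/, voiced /ɖʐ/.
alveolo-palatal: voiceless /tɕ/, voiced —.
Every place of articulation has a voiced member except alveolo-palatal, where /dʑ/ would be expected.

alveolo-palatal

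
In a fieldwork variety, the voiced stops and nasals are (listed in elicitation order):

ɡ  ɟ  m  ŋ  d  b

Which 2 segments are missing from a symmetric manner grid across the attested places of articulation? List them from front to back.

bilabial: oral stop /b/, nasal /m/.
alveolar: oral stop /d/, nasal —.
palatal: oral stop /ɟ/, nasal —.
velar: oral stop /ɡ/, nasal /ŋ/.
Gaps, from front to back: alveolar lacks nasal (/n/); palatal lacks nasal (/ɲ/).

/n/, /ɲ/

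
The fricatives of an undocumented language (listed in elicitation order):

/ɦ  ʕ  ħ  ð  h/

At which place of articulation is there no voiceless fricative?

dental: voiceless —, voiced /ð/.
pharyngeal: voiceless /ħ/, voiced /ʕ/.
glottal: voiceless /h/, voiced /ɦ/.
Every place of articulation has a voiceless member except dental, where /θ/ would be expected.

dental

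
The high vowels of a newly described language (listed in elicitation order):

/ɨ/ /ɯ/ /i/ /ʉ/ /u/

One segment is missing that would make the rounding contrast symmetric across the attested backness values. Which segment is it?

Unrounded: /i/ (front), /ɨ/ (central), /ɯ/ (back).
Rounded: /ʉ/ (central), /u/ (back).
The front row has no rounded member, so the gap is the front rounded vowel /y/.

/y/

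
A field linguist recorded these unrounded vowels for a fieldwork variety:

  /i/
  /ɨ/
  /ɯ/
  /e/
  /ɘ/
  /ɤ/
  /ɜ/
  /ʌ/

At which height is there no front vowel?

height            front     central   back    
high              i         ɨ         ɯ       
high-mid          e         ɘ         ɤ       
low-mid           —         ɜ         ʌ       
Every height has a front member except low-mid, where /ɛ/ would be expected.

low-mid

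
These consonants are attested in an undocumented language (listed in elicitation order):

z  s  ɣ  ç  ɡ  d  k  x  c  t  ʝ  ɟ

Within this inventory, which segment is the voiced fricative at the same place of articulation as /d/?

/d/ is a voiced alveolar stop.
The voiced fricative at the same place is a voiced alveolar fricative — in this inventory, /z/.

/z/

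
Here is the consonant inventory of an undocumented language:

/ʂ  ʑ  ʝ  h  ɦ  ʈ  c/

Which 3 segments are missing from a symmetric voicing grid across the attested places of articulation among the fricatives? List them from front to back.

place of articulation  voiceless  voiced  
retroflex         ʂ         —       
alveolo-palatal   —         ʑ       
palatal           —         ʝ       
glottal           h         ɦ       
Gaps, from front to back: retroflex lacks voiced (/ʐ/); alveolo-palatal lacks voiceless (/ɕ/); palatal lacks voiceless (/ç/).

/ʐ/, /ɕ/, /ç/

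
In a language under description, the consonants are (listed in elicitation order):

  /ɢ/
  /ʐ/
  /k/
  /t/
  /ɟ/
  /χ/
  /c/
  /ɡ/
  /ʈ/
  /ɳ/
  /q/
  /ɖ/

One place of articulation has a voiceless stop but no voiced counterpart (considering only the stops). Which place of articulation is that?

alveolar

place of articulation  voiceless  voiced  
alveolar          t         —       
retroflex         ʈ         ɖ       
palatal           c         ɟ       
velar             k         ɡ       
uvular            q         ɢ       
Every place of articulation has a voiced member except alveolar, where /d/ would be expected.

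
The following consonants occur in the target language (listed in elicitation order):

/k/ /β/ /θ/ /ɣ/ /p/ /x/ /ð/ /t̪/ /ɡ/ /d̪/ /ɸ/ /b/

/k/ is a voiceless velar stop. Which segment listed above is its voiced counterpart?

/ɡ/

The voiced counterpart is a voiced velar stop — in this inventory, /ɡ/.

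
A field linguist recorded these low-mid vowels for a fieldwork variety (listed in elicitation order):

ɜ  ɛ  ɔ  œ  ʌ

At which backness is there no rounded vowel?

backness          unrounded  rounded 
front             ɛ         œ       
central           ɜ         —       
back              ʌ         ɔ       
Every backness has a rounded member except central, where /ɞ/ would be expected.

central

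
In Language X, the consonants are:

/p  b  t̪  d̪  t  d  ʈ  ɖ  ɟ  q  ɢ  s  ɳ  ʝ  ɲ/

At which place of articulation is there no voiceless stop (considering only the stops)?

palatal

place of articulation  voiceless  voiced  
bilabial          p         b       
dental            t̪        d̪      
alveolar          t         d       
retroflex         ʈ         ɖ       
palatal           —         ɟ       
uvular            q         ɢ       
Every place of articulation has a voiceless member except palatal, where /c/ would be expected.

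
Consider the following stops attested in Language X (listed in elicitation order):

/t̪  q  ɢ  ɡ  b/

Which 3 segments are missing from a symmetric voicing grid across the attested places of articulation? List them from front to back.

bilabial: voiceless —, voiced /b/.
dental: voiceless /t̪/, voiced —.
velar: voiceless —, voiced /ɡ/.
uvular: voiceless /q/, voiced /ɢ/.
Gaps, from front to back: bilabial lacks voiceless (/p/); dental lacks voiced (/d̪/); velar lacks voiceless (/k/).

/p/, /d̪/, /k/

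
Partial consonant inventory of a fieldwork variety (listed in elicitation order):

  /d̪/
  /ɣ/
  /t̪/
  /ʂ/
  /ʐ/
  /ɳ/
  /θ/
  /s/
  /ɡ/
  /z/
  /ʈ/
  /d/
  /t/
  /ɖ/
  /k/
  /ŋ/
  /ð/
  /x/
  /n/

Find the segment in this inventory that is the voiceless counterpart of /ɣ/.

/x/

/ɣ/ is a voiced velar fricative.
The voiceless counterpart is a voiceless velar fricative — in this inventory, /x/.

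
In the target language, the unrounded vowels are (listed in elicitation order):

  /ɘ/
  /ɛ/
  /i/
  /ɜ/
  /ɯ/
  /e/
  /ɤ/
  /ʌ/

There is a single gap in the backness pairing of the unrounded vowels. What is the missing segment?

height            front     central   back    
high              i         —         ɯ       
high-mid          e         ɘ         ɤ       
low-mid           ɛ         ɜ         ʌ       
The high row has no central member, so the gap is the high central unrounded vowel /ɨ/.

/ɨ/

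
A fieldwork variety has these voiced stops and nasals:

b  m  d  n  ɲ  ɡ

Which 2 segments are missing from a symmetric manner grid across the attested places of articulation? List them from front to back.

place of articulation  oral stop  nasal   
bilabial          b         m       
alveolar          d         n       
palatal           —         ɲ       
velar             ɡ         —       
Gaps, from front to back: palatal lacks oral stop (/ɟ/); velar lacks nasal (/ŋ/).

/ɟ/, /ŋ/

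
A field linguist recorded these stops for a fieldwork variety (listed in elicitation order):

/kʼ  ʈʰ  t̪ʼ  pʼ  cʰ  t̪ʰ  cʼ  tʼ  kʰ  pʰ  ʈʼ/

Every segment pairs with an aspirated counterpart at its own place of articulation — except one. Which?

/tʼ/

Bilabial: /pʰ/ ~ /pʼ/
Dental: /t̪ʰ/ ~ /t̪ʼ/
Retroflex: /ʈʰ/ ~ /ʈʼ/
Palatal: /cʰ/ ~ /cʼ/
Velar: /kʰ/ ~ /kʼ/
Alveolar: only /tʼ/ (ejective); no aspirated partner.
So /tʼ/ is the unpaired segment.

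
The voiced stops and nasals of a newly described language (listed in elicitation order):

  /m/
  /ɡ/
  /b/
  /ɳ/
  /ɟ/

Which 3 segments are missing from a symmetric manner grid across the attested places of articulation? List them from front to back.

bilabial: oral stop /b/, nasal /m/.
retroflex: oral stop —, nasal /ɳ/.
palatal: oral stop /ɟ/, nasal —.
velar: oral stop /ɡ/, nasal —.
Gaps, from front to back: retroflex lacks oral stop (/ɖ/); palatal lacks nasal (/ɲ/); velar lacks nasal (/ŋ/).

/ɖ/, /ɲ/, /ŋ/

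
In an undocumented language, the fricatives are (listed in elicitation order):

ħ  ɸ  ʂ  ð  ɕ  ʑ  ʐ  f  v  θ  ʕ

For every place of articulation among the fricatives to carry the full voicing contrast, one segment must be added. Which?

/β/

place of articulation  voiceless  voiced  
bilabial          ɸ         —       
labiodental       f         v       
dental            θ         ð       
retroflex         ʂ         ʐ       
alveolo-palatal   ɕ         ʑ       
pharyngeal        ħ         ʕ       
The bilabial row has no voiced member, so the gap is the voiced bilabial fricative /β/.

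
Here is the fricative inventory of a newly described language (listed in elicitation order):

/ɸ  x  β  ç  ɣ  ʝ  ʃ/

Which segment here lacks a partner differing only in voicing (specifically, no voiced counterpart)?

/ʃ/

Bilabial: /ɸ/ ~ /β/
Palatal: /ç/ ~ /ʝ/
Velar: /x/ ~ /ɣ/
Postalveolar: only /ʃ/ (voiceless); no voiced partner.
So /ʃ/ is the unpaired segment.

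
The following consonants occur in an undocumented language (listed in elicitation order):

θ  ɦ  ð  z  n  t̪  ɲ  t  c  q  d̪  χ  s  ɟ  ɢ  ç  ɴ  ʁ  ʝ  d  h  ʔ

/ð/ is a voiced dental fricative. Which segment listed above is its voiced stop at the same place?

The voiced stop at the same place is a voiced dental stop — in this inventory, /d̪/.

/d̪/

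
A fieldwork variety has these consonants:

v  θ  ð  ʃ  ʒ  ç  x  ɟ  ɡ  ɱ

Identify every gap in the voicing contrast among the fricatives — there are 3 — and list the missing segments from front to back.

Voiceless: /θ/ (dental), /ʃ/ (postalveolar), /ç/ (palatal), /x/ (velar).
Voiced: /v/ (labiodental), /ð/ (dental), /ʒ/ (postalveolar).
Gaps, from front to back: labiodental lacks voiceless (/f/); palatal lacks voiced (/ʝ/); velar lacks voiced (/ɣ/).

/f/, /ʝ/, /ɣ/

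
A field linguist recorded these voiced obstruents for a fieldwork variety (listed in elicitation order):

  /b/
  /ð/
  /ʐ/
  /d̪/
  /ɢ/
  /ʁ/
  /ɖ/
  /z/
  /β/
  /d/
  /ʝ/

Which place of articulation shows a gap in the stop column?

place of articulation  stop      fricative
bilabial          b         β       
dental            d̪        ð       
alveolar          d         z       
retroflex         ɖ         ʐ       
palatal           —         ʝ       
uvular            ɢ         ʁ       
Every place of articulation has a stop member except palatal, where /ɟ/ would be expected.

palatal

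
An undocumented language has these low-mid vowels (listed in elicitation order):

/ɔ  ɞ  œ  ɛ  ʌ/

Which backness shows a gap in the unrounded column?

central

backness          unrounded  rounded 
front             ɛ         œ       
central           —         ɞ       
back              ʌ         ɔ       
Every backness has an unrounded member except central, where /ɜ/ would be expected.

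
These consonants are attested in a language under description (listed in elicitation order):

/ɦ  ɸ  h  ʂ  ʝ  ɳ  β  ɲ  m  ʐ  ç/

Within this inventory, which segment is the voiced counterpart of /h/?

/h/ is a voiceless glottal fricative.
The voiced counterpart is a voiced glottal fricative — in this inventory, /ɦ/.

/ɦ/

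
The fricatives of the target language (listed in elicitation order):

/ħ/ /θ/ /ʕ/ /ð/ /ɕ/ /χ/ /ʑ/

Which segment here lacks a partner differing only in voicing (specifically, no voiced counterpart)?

Dental: /θ/ ~ /ð/
Alveolo-palatal: /ɕ/ ~ /ʑ/
Pharyngeal: /ħ/ ~ /ʕ/
Uvular: only /χ/ (voiceless); no voiced partner.
So /χ/ is the unpaired segment.

/χ/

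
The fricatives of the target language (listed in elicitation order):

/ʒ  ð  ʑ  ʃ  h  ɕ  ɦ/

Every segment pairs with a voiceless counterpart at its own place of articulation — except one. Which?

/ð/

Postalveolar: /ʃ/ ~ /ʒ/
Alveolo-palatal: /ɕ/ ~ /ʑ/
Glottal: /h/ ~ /ɦ/
Dental: only /ð/ (voiced); no voiceless partner.
So /ð/ is the unpaired segment.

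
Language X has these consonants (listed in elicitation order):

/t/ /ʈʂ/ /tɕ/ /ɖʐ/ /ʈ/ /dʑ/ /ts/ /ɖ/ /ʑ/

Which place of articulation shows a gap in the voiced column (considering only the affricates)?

alveolar: voiceless /ts/, voiced —.
retroflex: voiceless /ʈʂ/, voiced /ɖʐ/.
alveolo-palatal: voiceless /tɕ/, voiced /dʑ/.
Every place of articulation has a voiced member except alveolar, where /dz/ would be expected.

alveolar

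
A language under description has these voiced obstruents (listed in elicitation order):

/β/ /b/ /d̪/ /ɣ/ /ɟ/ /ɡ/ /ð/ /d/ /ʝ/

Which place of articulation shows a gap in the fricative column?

alveolar

Stop: /b/ (bilabial), /d̪/ (dental), /d/ (alveolar), /ɟ/ (palatal), /ɡ/ (velar).
Fricative: /β/ (bilabial), /ð/ (dental), /ʝ/ (palatal), /ɣ/ (velar).
Every place of articulation has a fricative member except alveolar, where /z/ would be expected.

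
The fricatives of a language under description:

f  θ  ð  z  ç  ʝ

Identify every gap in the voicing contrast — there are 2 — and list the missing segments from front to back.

place of articulation  voiceless  voiced  
labiodental       f         —       
dental            θ         ð       
alveolar          —         z       
palatal           ç         ʝ       
Gaps, from front to back: labiodental lacks voiced (/v/); alveolar lacks voiceless (/s/).

/v/, /s/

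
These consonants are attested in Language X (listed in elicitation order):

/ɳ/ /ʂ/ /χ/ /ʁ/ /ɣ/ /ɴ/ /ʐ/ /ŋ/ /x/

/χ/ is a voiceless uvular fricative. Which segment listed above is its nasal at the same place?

The nasal at the same place is an uvular nasal — in this inventory, /ɴ/.

/ɴ/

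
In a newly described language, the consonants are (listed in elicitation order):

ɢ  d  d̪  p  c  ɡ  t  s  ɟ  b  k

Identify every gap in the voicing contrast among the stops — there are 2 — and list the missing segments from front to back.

bilabial: voiceless /p/, voiced /b/.
dental: voiceless —, voiced /d̪/.
alveolar: voiceless /t/, voiced /d/.
palatal: voiceless /c/, voiced /ɟ/.
velar: voiceless /k/, voiced /ɡ/.
uvular: voiceless —, voiced /ɢ/.
Gaps, from front to back: dental lacks voiceless (/t̪/); uvular lacks voiceless (/q/).

/t̪/, /q/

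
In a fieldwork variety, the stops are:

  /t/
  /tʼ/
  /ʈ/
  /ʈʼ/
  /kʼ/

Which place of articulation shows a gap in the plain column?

velar

place of articulation  plain     ejective
alveolar          t         tʼ      
retroflex         ʈ         ʈʼ      
velar             —         kʼ      
Every place of articulation has a plain member except velar, where /k/ would be expected.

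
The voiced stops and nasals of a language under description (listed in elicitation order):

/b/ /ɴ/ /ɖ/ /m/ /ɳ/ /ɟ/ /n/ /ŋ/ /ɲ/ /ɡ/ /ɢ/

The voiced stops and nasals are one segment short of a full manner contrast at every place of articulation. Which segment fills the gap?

/d/

bilabial: oral stop /b/, nasal /m/.
alveolar: oral stop —, nasal /n/.
retroflex: oral stop /ɖ/, nasal /ɳ/.
palatal: oral stop /ɟ/, nasal /ɲ/.
velar: oral stop /ɡ/, nasal /ŋ/.
uvular: oral stop /ɢ/, nasal /ɴ/.
The alveolar row has no oral stop member, so the gap is the alveolar oral stop /d/.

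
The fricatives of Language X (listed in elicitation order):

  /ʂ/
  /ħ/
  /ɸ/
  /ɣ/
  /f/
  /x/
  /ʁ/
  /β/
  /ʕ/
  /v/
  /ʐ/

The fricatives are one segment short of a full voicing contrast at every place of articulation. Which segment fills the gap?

Voiceless: /ɸ/ (bilabial), /f/ (labiodental), /ʂ/ (retroflex), /x/ (velar), /ħ/ (pharyngeal).
Voiced: /β/ (bilabial), /v/ (labiodental), /ʐ/ (retroflex), /ɣ/ (velar), /ʁ/ (uvular), /ʕ/ (pharyngeal).
The uvular row has no voiceless member, so the gap is the voiceless uvular fricative /χ/.

/χ/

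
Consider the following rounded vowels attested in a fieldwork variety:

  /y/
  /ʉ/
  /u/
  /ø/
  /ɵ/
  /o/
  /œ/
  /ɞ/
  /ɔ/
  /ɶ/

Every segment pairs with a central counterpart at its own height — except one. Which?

/ɶ/

High: /y/ ~ /ʉ/ ~ /u/
High-mid: /ø/ ~ /ɵ/ ~ /o/
Low-mid: /œ/ ~ /ɞ/ ~ /ɔ/
Low: only /ɶ/ (front); no central partner.
So /ɶ/ is the unpaired segment.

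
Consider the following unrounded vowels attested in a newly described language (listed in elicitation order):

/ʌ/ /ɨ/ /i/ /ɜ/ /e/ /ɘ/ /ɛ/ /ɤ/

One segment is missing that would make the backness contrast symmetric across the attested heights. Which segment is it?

/ɯ/

Front: /i/ (high), /e/ (high-mid), /ɛ/ (low-mid).
Central: /ɨ/ (high), /ɘ/ (high-mid), /ɜ/ (low-mid).
Back: /ɤ/ (high-mid), /ʌ/ (low-mid).
The high row has no back member, so the gap is the high back unrounded vowel /ɯ/.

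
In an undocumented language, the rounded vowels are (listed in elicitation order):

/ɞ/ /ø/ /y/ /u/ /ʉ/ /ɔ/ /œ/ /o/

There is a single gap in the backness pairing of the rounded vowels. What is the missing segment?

Front: /y/ (high), /ø/ (high-mid), /œ/ (low-mid).
Central: /ʉ/ (high), /ɞ/ (low-mid).
Back: /u/ (high), /o/ (high-mid), /ɔ/ (low-mid).
The high-mid row has no central member, so the gap is the high-mid central rounded vowel /ɵ/.

/ɵ/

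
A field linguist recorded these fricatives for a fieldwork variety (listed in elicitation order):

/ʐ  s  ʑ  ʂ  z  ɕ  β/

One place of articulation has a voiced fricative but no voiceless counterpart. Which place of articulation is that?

bilabial

bilabial: voiceless —, voiced /β/.
alveolar: voiceless /s/, voiced /z/.
retroflex: voiceless /ʂ/, voiced /ʐ/.
alveolo-palatal: voiceless /ɕ/, voiced /ʑ/.
Every place of articulation has a voiceless member except bilabial, where /ɸ/ would be expected.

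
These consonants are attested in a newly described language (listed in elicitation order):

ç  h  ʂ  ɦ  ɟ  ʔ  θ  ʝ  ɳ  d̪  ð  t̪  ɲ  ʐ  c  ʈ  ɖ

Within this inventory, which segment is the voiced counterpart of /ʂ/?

/ʐ/

/ʂ/ is a voiceless retroflex fricative.
The voiced counterpart is a voiced retroflex fricative — in this inventory, /ʐ/.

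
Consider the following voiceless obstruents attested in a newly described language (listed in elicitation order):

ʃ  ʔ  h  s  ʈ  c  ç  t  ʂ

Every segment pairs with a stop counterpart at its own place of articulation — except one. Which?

/ʃ/

Alveolar: /t/ ~ /s/
Retroflex: /ʈ/ ~ /ʂ/
Palatal: /c/ ~ /ç/
Glottal: /ʔ/ ~ /h/
Postalveolar: only /ʃ/ (fricative); no stop partner.
So /ʃ/ is the unpaired segment.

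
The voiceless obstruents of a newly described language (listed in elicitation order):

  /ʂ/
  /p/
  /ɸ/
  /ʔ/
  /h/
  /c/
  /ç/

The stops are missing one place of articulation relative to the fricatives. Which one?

place of articulation  stop      fricative
bilabial          p         ɸ       
retroflex         —         ʂ       
palatal           c         ç       
glottal           ʔ         h       
Every place of articulation has a stop member except retroflex, where /ʈ/ would be expected.

retroflex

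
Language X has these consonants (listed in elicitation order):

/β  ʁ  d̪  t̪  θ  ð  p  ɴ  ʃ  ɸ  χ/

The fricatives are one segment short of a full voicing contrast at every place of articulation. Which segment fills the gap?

bilabial: voiceless /ɸ/, voiced /β/.
dental: voiceless /θ/, voiced /ð/.
postalveolar: voiceless /ʃ/, voiced —.
uvular: voiceless /χ/, voiced /ʁ/.
The postalveolar row has no voiced member, so the gap is the voiced postalveolar fricative /ʒ/.

/ʒ/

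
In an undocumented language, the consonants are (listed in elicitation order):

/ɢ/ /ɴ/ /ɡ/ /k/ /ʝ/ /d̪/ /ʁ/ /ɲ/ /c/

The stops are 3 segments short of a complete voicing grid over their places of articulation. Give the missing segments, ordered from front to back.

Voiceless: /c/ (palatal), /k/ (velar).
Voiced: /d̪/ (dental), /ɡ/ (velar), /ɢ/ (uvular).
Gaps, from front to back: dental lacks voiceless (/t̪/); palatal lacks voiced (/ɟ/); uvular lacks voiceless (/q/).

/t̪/, /ɟ/, /q/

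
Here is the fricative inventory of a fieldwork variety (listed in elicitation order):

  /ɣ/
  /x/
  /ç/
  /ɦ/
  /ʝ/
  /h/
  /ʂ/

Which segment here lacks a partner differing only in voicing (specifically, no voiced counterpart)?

Palatal: /ç/ ~ /ʝ/
Velar: /x/ ~ /ɣ/
Glottal: /h/ ~ /ɦ/
Retroflex: only /ʂ/ (voiceless); no voiced partner.
So /ʂ/ is the unpaired segment.

/ʂ/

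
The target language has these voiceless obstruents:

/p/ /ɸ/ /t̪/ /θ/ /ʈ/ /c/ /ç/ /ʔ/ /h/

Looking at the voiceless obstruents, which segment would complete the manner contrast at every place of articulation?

bilabial: stop /p/, fricative /ɸ/.
dental: stop /t̪/, fricative /θ/.
retroflex: stop /ʈ/, fricative —.
palatal: stop /c/, fricative /ç/.
glottal: stop /ʔ/, fricative /h/.
The retroflex row has no fricative member, so the gap is the retroflex fricative /ʂ/.

/ʂ/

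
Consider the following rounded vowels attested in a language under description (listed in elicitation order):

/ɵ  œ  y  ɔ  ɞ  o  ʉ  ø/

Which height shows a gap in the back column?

high

high: front /y/, central /ʉ/, back —.
high-mid: front /ø/, central /ɵ/, back /o/.
low-mid: front /œ/, central /ɞ/, back /ɔ/.
Every height has a back member except high, where /u/ would be expected.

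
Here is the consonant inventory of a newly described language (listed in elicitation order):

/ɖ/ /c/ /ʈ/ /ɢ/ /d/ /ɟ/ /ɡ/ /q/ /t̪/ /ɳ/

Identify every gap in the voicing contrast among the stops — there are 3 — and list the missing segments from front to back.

Voiceless: /t̪/ (dental), /ʈ/ (retroflex), /c/ (palatal), /q/ (uvular).
Voiced: /d/ (alveolar), /ɖ/ (retroflex), /ɟ/ (palatal), /ɡ/ (velar), /ɢ/ (uvular).
Gaps, from front to back: dental lacks voiced (/d̪/); alveolar lacks voiceless (/t/); velar lacks voiceless (/k/).

/d̪/, /t/, /k/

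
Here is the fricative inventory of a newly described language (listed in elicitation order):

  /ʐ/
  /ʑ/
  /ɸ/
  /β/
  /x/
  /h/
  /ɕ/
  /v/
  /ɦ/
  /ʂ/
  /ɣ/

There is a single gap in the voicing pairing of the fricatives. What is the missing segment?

place of articulation  voiceless  voiced  
bilabial          ɸ         β       
labiodental       —         v       
retroflex         ʂ         ʐ       
alveolo-palatal   ɕ         ʑ       
velar             x         ɣ       
glottal           h         ɦ       
The labiodental row has no voiceless member, so the gap is the voiceless labiodental fricative /f/.

/f/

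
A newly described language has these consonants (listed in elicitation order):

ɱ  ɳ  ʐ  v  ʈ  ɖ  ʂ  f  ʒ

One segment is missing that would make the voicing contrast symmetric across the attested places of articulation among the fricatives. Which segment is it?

labiodental: voiceless /f/, voiced /v/.
postalveolar: voiceless —, voiced /ʒ/.
retroflex: voiceless /ʂ/, voiced /ʐ/.
The postalveolar row has no voiceless member, so the gap is the voiceless postalveolar fricative /ʃ/.

/ʃ/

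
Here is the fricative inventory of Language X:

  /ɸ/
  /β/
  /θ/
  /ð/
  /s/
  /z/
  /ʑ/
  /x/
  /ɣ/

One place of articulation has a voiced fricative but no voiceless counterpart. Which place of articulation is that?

Voiceless: /ɸ/ (bilabial), /θ/ (dental), /s/ (alveolar), /x/ (velar).
Voiced: /β/ (bilabial), /ð/ (dental), /z/ (alveolar), /ʑ/ (alveolo-palatal), /ɣ/ (velar).
Every place of articulation has a voiceless member except alveolo-palatal, where /ɕ/ would be expected.

alveolo-palatal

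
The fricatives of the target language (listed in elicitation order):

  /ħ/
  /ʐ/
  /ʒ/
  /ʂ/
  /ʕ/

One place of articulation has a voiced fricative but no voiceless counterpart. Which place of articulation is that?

place of articulation  voiceless  voiced  
postalveolar      —         ʒ       
retroflex         ʂ         ʐ       
pharyngeal        ħ         ʕ       
Every place of articulation has a voiceless member except postalveolar, where /ʃ/ would be expected.

postalveolar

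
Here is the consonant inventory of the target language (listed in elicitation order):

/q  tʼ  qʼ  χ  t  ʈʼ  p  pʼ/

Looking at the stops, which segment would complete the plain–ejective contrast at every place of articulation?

/ʈ/

bilabial: plain /p/, ejective /pʼ/.
alveolar: plain /t/, ejective /tʼ/.
retroflex: plain —, ejective /ʈʼ/.
uvular: plain /q/, ejective /qʼ/.
The retroflex row has no plain member, so the gap is the plain retroflex stop /ʈ/.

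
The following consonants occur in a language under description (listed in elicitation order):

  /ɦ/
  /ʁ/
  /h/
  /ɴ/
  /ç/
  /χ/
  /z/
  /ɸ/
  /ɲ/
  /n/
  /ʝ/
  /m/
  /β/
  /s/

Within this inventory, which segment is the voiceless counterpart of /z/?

/z/ is a voiced alveolar fricative.
The voiceless counterpart is a voiceless alveolar fricative — in this inventory, /s/.

/s/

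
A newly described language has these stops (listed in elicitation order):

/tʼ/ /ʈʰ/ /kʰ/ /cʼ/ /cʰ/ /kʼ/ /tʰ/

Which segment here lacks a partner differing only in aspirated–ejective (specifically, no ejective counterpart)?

Alveolar: /tʰ/ ~ /tʼ/
Palatal: /cʰ/ ~ /cʼ/
Velar: /kʰ/ ~ /kʼ/
Retroflex: only /ʈʰ/ (aspirated); no ejective partner.
So /ʈʰ/ is the unpaired segment.

/ʈʰ/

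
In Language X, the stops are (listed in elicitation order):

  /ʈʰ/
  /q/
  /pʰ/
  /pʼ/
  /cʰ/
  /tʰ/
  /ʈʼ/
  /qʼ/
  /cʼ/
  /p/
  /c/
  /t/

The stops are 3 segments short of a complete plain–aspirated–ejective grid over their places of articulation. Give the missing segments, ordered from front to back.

bilabial: plain /p/, aspirated /pʰ/, ejective /pʼ/.
alveolar: plain /t/, aspirated /tʰ/, ejective —.
retroflex: plain —, aspirated /ʈʰ/, ejective /ʈʼ/.
palatal: plain /c/, aspirated /cʰ/, ejective /cʼ/.
uvular: plain /q/, aspirated —, ejective /qʼ/.
Gaps, from front to back: alveolar lacks ejective (/tʼ/); retroflex lacks plain (/ʈ/); uvular lacks aspirated (/qʰ/).

/tʼ/, /ʈ/, /qʰ/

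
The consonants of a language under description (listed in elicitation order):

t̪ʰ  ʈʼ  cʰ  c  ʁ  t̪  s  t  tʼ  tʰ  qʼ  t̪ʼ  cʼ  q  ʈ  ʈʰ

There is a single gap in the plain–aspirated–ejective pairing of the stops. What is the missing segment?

dental: plain /t̪/, aspirated /t̪ʰ/, ejective /t̪ʼ/.
alveolar: plain /t/, aspirated /tʰ/, ejective /tʼ/.
retroflex: plain /ʈ/, aspirated /ʈʰ/, ejective /ʈʼ/.
palatal: plain /c/, aspirated /cʰ/, ejective /cʼ/.
uvular: plain /q/, aspirated —, ejective /qʼ/.
The uvular row has no aspirated member, so the gap is the aspirated uvular stop /qʰ/.

/qʰ/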